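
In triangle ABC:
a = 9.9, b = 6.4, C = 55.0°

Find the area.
Using A = ½ab·sin(C):
A = ½·9.9·6.4·sin(55.0°) = ½·63.36·0.819152 = 25.95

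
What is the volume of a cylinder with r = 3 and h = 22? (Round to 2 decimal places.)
Volume = pi * r² * h
Volume = pi * 3² * 22
Volume = pi * 9 * 22
Volume = pi * 198
Volume = 622.04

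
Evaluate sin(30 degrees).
sin(30 degrees) = 1/2
Decimal approximation: 0.5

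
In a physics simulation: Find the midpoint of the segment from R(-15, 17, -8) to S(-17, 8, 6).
Midpoint = ((-15-17)/2, (17+8)/2, (-8+6)/2) = (-16, 12.5, -1)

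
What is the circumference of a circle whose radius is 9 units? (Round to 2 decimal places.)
Circumference = 2 * pi * r
Circumference = 2 * pi * 9
Circumference = 56.55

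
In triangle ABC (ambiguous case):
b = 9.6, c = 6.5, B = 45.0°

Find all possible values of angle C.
sin(C)/c = sin(B)/b  →  sin(C) = c·sin(B)/b = 6.5·sin(45.0°)/9.6 = 0.478770
C₁ = arcsin(0.478770) = 28.61°,  C₂ = 180° - C₁ = 151.39°
Check C₂: A = 180° - 45.0° - 151.39° = -16.39° ≤ 0, rejected
C = 28.61° (one solution)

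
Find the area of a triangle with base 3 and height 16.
Area = (1/2) * base * height
Area = (1/2) * 3 * 16
Area = 24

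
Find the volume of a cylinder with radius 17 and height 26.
Volume = pi * r² * h
Volume = pi * 17² * 26
Volume = pi * 289 * 26
Volume = pi * 7514
Volume = 23605.93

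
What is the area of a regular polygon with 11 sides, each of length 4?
For a regular 11-gon with side length s = 4:
Apothem a = s / (2*tan(pi/11)) = 4 / (2*tan(pi/11)) ≈ 6.8114
Perimeter P = 11 * 4 = 44
Area = (1/2) * P * a = (1/2) * 44 * 6.8114 = 149.85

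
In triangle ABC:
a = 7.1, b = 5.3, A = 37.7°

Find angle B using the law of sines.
sin(B)/b = sin(A)/a
sin(B) = b·sin(A)/a = 5.3·sin(37.7°)/7.1 = 0.456492
B = arcsin(0.456492) = 27.16°  (b ≤ a, so B ≤ A and the acute solution is unique)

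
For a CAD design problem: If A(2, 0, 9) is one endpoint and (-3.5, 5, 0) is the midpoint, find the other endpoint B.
B = (2×(-3.5) - 2, 2×5 - 0, 2×0 - 9) = (-9, 10, -9)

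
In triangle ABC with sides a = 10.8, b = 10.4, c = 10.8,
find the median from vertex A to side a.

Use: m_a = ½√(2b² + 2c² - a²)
m_a = ½√(2·10.4² + 2·10.8² - 10.8²)
m_a = ½√(216.32 + 233.28 - 116.64) = ½√332.96 = 9.124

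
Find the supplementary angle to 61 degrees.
Supplementary angles sum to 180 degrees.
Other angle = 180 - 61
Other angle = 119 degrees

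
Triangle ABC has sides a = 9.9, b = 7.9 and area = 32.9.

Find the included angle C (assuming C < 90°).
Area = ½ab·sin(C)  →  sin(C) = 2·Area/(ab)
sin(C) = 2·32.9/(9.9·7.9) = 0.841325
C = arcsin(0.841325) = 57.28°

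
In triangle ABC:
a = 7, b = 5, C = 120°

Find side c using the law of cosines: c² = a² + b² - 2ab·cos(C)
c² = 7² + 5² - 2·7·5·cos(120°)
c² = 49 + 25 - 70·-0.5000 = 109
c = √109 = 10.44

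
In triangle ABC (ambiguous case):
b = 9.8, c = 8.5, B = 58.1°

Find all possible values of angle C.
sin(C)/c = sin(B)/b  →  sin(C) = c·sin(B)/b = 8.5·sin(58.1°)/9.8 = 0.736353
C₁ = arcsin(0.736353) = 47.42°,  C₂ = 180° - C₁ = 132.58°
Check C₂: A = 180° - 58.1° - 132.58° = -10.68° ≤ 0, rejected
C = 47.42° (one solution)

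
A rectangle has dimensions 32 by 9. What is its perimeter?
Perimeter = 2 * (length + width)
Perimeter = 2 * (32 + 9)
Perimeter = 2 * 41
Perimeter = 82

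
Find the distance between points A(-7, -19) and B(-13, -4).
Using the distance formula: d = sqrt((x₂-x₁)² + (y₂-y₁)²)
dx = (-13) - (-7) = -6
dy = (-4) - (-19) = 15
d = sqrt((-6)² + 15²) = sqrt(36 + 225) = sqrt(261) = 16.16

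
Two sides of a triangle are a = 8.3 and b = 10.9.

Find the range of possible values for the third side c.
By the triangle inequality: |a - b| < c < a + b
|8.3 - 10.9| < c < 8.3 + 10.9
2.6 < c < 19.2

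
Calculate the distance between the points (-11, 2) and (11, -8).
Using the distance formula: d = sqrt((x₂-x₁)² + (y₂-y₁)²)
dx = 11 - (-11) = 22
dy = (-8) - 2 = -10
d = sqrt(22² + (-10)²) = sqrt(484 + 100) = sqrt(584) = 24.17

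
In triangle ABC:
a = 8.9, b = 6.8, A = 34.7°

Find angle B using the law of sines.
sin(B)/b = sin(A)/a
sin(B) = b·sin(A)/a = 6.8·sin(34.7°)/8.9 = 0.434955
B = arcsin(0.434955) = 25.78°  (b ≤ a, so B ≤ A and the acute solution is unique)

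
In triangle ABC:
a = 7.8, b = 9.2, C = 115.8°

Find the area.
Using A = ½ab·sin(C):
A = ½·7.8·9.2·sin(115.8°) = ½·71.76·0.900319 = 32.3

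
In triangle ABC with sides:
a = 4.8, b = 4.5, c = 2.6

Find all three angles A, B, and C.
By the law of cosines:
cos(A) = (b² + c² - a²)/(2bc) = 0.169658  →  A = 80.23°
cos(B) = (a² + c² - b²)/(2ac) = 0.382612  →  B = 67.5°
cos(C) = (a² + b² - c²)/(2ab) = 0.845602  →  C = 32.26°
Check: A + B + C = 180.0° ✓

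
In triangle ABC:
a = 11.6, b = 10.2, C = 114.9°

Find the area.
Using A = ½ab·sin(C):
A = ½·11.6·10.2·sin(114.9°) = ½·118.32·0.907044 = 53.66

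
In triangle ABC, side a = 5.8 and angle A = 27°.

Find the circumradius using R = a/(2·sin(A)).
R = a/(2·sin(A)) = 5.8/(2·sin(27°))
R = 5.8/(2·0.453990) = 5.8/0.907981 = 6.388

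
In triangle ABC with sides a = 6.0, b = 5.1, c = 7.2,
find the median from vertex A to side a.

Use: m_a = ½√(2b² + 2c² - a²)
m_a = ½√(2·5.1² + 2·7.2² - 6.0²)
m_a = ½√(52.02 + 103.68 - 36) = ½√119.7 = 5.47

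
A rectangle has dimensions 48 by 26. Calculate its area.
Area = length * width
Area = 48 * 26
Area = 1248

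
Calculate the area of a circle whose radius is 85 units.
Area = pi * r²
Area = pi * 85²
Area = pi * 7225
Area = 22698.01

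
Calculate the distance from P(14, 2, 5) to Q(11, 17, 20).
d = √[(-3)² + (15)² + (15)²] = √459 = 21.42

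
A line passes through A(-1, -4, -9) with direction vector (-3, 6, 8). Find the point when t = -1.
P(-1) = (-1 + (-3)(-1), -4 + 6(-1), -9 + 8(-1)) = (2, -10, -17)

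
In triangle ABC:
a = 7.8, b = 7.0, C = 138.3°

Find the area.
Using A = ½ab·sin(C):
A = ½·7.8·7.0·sin(138.3°) = ½·54.6·0.665230 = 18.16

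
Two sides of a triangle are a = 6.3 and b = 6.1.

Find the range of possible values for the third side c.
By the triangle inequality: |a - b| < c < a + b
|6.3 - 6.1| < c < 6.3 + 6.1
0.2 < c < 12.4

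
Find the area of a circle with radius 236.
Area = pi * r²
Area = pi * 236²
Area = pi * 55696
Area = 174974.14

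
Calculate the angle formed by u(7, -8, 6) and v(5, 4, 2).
u·v = 15, |u|² = 149, |v|² = 45
cos θ = 15/√6705 ≈ 0.1832
θ ≈ 79.44°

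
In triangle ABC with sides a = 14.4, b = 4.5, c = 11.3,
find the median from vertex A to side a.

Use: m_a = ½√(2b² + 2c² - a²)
m_a = ½√(2·4.5² + 2·11.3² - 14.4²)
m_a = ½√(40.5 + 255.38 - 207.36) = ½√88.52 = 4.704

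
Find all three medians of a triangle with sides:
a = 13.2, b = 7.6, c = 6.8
Using m_x = ½√(2y² + 2z² - x²):
m_a = ½√(2·7.6² + 2·6.8² - 13.2²) = ½√33.76 = 2.905
m_b = ½√(2·13.2² + 2·6.8² - 7.6²) = ½√383.2 = 9.788
m_c = ½√(2·13.2² + 2·7.6² - 6.8²) = ½√417.76 = 10.22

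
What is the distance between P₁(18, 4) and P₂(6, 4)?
Using the distance formula: d = sqrt((x₂-x₁)² + (y₂-y₁)²)
dx = 6 - 18 = -12
dy = 4 - 4 = 0
d = sqrt((-12)² + 0²) = sqrt(144 + 0) = sqrt(144) = 12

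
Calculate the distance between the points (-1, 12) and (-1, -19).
Using the distance formula: d = sqrt((x₂-x₁)² + (y₂-y₁)²)
dx = (-1) - (-1) = 0
dy = (-19) - 12 = -31
d = sqrt(0² + (-31)²) = sqrt(0 + 961) = sqrt(961) = 31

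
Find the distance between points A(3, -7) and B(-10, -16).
Using the distance formula: d = sqrt((x₂-x₁)² + (y₂-y₁)²)
dx = (-10) - 3 = -13
dy = (-16) - (-7) = -9
d = sqrt((-13)² + (-9)²) = sqrt(169 + 81) = sqrt(250) = 15.81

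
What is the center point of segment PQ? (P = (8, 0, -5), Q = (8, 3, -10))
Midpoint = ((8+8)/2, (0+3)/2, (-5-10)/2) = (8, 1.5, -7.5)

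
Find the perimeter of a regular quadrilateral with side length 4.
Perimeter = number of sides * side length
Perimeter = 4 * 4
Perimeter = 16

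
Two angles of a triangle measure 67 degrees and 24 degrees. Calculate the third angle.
Sum of angles in a triangle = 180 degrees
Third angle = 180 - 67 - 24
Third angle = 89 degrees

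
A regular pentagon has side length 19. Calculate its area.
For a regular 5-gon with side length s = 19:
Apothem a = s / (2*tan(pi/5)) = 19 / (2*tan(pi/5)) ≈ 13.0756
Perimeter P = 5 * 19 = 95
Area = (1/2) * P * a = (1/2) * 95 * 13.0756 = 621.09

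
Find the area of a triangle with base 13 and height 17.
Area = (1/2) * base * height
Area = (1/2) * 13 * 17
Area = 110.50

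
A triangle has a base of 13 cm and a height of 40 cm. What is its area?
Area = (1/2) * base * height
Area = (1/2) * 13 * 40
Area = 260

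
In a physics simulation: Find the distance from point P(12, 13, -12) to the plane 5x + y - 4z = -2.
d = |5(12) + 1(13) + (-4)(-12) - (-2)| / √(5² + 1² + (-4)²) = 123/√42 = 18.98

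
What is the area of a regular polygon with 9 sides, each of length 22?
For a regular 9-gon with side length s = 22:
Apothem a = s / (2*tan(pi/9)) = 22 / (2*tan(pi/9)) ≈ 30.22225
Perimeter P = 9 * 22 = 198
Area = (1/2) * P * a = (1/2) * 198 * 30.22225 = 2992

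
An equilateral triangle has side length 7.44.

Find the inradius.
For an equilateral triangle, r = s/(2√3) where s is the side.
r = 7.44/(2√3) = 7.44/3.464102 = 2.148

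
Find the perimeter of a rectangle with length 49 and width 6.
Perimeter = 2 * (length + width)
Perimeter = 2 * (49 + 6)
Perimeter = 2 * 55
Perimeter = 110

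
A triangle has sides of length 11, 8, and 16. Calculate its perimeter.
Perimeter = sum of all sides
Perimeter = 11 + 8 + 16
Perimeter = 35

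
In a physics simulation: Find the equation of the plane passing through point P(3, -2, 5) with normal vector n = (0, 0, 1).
d = n·P = (0)(3) + (0)(-2) + (1)(5) = 5
Plane: z = 5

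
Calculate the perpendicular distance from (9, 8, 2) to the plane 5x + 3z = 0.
d = |5(9) + 0(8) + 3(2) - (0)| / √(5² + 0² + 3²) = 51/√34 = 8.746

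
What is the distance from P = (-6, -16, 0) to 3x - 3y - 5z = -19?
d = |3(-6) + (-3)(-16) + (-5)(0) - (-19)| / √(3² + (-3)² + (-5)²) = 49/√43 = 7.472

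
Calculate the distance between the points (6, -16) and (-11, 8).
Using the distance formula: d = sqrt((x₂-x₁)² + (y₂-y₁)²)
dx = (-11) - 6 = -17
dy = 8 - (-16) = 24
d = sqrt((-17)² + 24²) = sqrt(289 + 576) = sqrt(865) = 29.41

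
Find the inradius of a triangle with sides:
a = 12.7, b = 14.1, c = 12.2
s = (a+b+c)/2 = (12.7+14.1+12.2)/2 = 19.5
Area = √(s(s-a)(s-b)(s-c)) = √(19.5·6.8·5.4·7.3) = 72.2986
r = Area/s = 72.2986/19.5 = 3.708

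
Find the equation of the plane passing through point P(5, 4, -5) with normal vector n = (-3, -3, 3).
d = n·P = (-3)(5) + (-3)(4) + (3)(-5) = -42
Plane: -3x - 3y + 3z = -42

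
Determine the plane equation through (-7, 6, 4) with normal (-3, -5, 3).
d = n·P = (-3)(-7) + (-5)(6) + (3)(4) = 3
Plane: -3x - 5y + 3z = 3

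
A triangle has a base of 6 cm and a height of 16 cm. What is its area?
Area = (1/2) * base * height
Area = (1/2) * 6 * 16
Area = 48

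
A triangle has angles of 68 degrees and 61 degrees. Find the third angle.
Sum of angles in a triangle = 180 degrees
Third angle = 180 - 68 - 61
Third angle = 51 degrees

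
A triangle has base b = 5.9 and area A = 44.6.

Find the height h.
A = ½bh  →  h = 2A/b
h = 2·44.6/5.9 = 15.12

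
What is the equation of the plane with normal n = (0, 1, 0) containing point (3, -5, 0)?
d = n·P = (0)(3) + (1)(-5) + (0)(0) = -5
Plane: y = -5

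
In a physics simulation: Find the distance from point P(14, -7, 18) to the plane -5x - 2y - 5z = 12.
d = |(-5)(14) + (-2)(-7) + (-5)(18) - (12)| / √((-5)² + (-2)² + (-5)²) = 158/√54 = 21.5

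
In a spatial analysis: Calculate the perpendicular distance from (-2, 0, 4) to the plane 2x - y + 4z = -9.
d = |2(-2) + (-1)(0) + 4(4) - (-9)| / √(2² + (-1)² + 4²) = 21/√21 = 4.583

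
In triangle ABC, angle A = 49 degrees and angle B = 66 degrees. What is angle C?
Sum of angles in a triangle = 180 degrees
Third angle = 180 - 49 - 66
Third angle = 65 degrees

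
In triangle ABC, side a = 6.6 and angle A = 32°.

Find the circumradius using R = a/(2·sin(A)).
R = a/(2·sin(A)) = 6.6/(2·sin(32°))
R = 6.6/(2·0.529919) = 6.6/1.059839 = 6.227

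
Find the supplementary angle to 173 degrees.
Supplementary angles sum to 180 degrees.
Other angle = 180 - 173
Other angle = 7 degrees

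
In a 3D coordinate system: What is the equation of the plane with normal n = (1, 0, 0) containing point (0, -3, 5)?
d = n·P = (1)(0) + (0)(-3) + (0)(5) = 0
Plane: x = 0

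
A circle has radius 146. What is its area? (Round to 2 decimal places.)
Area = pi * r²
Area = pi * 146²
Area = pi * 21316
Area = 66966.19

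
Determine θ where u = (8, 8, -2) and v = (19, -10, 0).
u·v = 72, |u|² = 132, |v|² = 461
cos θ = 72/√60852 ≈ 0.2919
θ ≈ 73.03°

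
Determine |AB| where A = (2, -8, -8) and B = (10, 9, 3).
d = √[(8)² + (17)² + (11)²] = √474 = 21.77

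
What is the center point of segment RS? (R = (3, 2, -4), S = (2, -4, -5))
Midpoint = ((3+2)/2, (2-4)/2, (-4-5)/2) = (2.5, -1, -4.5)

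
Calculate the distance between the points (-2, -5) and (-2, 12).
Using the distance formula: d = sqrt((x₂-x₁)² + (y₂-y₁)²)
dx = (-2) - (-2) = 0
dy = 12 - (-5) = 17
d = sqrt(0² + 17²) = sqrt(0 + 289) = sqrt(289) = 17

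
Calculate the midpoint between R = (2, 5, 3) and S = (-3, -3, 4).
Midpoint = ((2-3)/2, (5-3)/2, (3+4)/2) = (-0.5, 1, 3.5)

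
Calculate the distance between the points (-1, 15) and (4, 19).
Using the distance formula: d = sqrt((x₂-x₁)² + (y₂-y₁)²)
dx = 4 - (-1) = 5
dy = 19 - 15 = 4
d = sqrt(5² + 4²) = sqrt(25 + 16) = sqrt(41) = 6.40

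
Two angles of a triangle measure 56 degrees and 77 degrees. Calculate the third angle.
Sum of angles in a triangle = 180 degrees
Third angle = 180 - 56 - 77
Third angle = 47 degrees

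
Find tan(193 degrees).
tan(193 degrees) = 0.2309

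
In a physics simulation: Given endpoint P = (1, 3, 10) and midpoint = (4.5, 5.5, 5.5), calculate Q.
Q = (2×4.5 - 1, 2×5.5 - 3, 2×5.5 - 10) = (8, 8, 1)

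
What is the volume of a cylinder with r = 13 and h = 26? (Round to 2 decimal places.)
Volume = pi * r² * h
Volume = pi * 13² * 26
Volume = pi * 169 * 26
Volume = pi * 4394
Volume = 13804.16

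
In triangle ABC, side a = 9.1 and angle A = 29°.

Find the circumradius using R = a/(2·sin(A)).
R = a/(2·sin(A)) = 9.1/(2·sin(29°))
R = 9.1/(2·0.484810) = 9.1/0.969619 = 9.385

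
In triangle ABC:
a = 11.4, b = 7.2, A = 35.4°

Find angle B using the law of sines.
sin(B)/b = sin(A)/a
sin(B) = b·sin(A)/a = 7.2·sin(35.4°)/11.4 = 0.365862
B = arcsin(0.365862) = 21.46°  (b ≤ a, so B ≤ A and the acute solution is unique)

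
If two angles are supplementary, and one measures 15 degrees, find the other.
Supplementary angles sum to 180 degrees.
Other angle = 180 - 15
Other angle = 165 degrees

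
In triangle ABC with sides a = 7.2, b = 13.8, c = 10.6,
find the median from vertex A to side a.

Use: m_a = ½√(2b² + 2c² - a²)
m_a = ½√(2·13.8² + 2·10.6² - 7.2²)
m_a = ½√(380.88 + 224.72 - 51.84) = ½√553.76 = 11.77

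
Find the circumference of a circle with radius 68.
Circumference = 2 * pi * r
Circumference = 2 * pi * 68
Circumference = 427.26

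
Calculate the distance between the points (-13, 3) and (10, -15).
Using the distance formula: d = sqrt((x₂-x₁)² + (y₂-y₁)²)
dx = 10 - (-13) = 23
dy = (-15) - 3 = -18
d = sqrt(23² + (-18)²) = sqrt(529 + 324) = sqrt(853) = 29.21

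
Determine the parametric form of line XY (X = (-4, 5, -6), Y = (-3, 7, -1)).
Direction vector d = Y - X = (1, 2, 5)
x = -4 + t, y = 5 + 2t, z = -6 + 5t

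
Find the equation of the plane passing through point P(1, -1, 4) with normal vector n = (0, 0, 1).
d = n·P = (0)(1) + (0)(-1) + (1)(4) = 4
Plane: z = 4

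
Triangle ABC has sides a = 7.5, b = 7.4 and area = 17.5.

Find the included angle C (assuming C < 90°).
Area = ½ab·sin(C)  →  sin(C) = 2·Area/(ab)
sin(C) = 2·17.5/(7.5·7.4) = 0.630631
C = arcsin(0.630631) = 39.1°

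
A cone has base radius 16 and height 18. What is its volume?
Volume = (1/3) * pi * r² * h
Volume = (1/3) * pi * 16² * 18
Volume = (1/3) * pi * 256 * 18
Volume = (1/3) * pi * 4608
Volume = 4825.49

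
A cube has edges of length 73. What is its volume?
Volume = s³
Volume = 73³
Volume = 389017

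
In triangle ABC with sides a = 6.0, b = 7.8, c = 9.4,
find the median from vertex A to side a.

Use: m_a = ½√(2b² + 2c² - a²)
m_a = ½√(2·7.8² + 2·9.4² - 6.0²)
m_a = ½√(121.68 + 176.72 - 36) = ½√262.4 = 8.099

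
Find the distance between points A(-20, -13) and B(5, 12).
Using the distance formula: d = sqrt((x₂-x₁)² + (y₂-y₁)²)
dx = 5 - (-20) = 25
dy = 12 - (-13) = 25
d = sqrt(25² + 25²) = sqrt(625 + 625) = sqrt(1250) = 35.36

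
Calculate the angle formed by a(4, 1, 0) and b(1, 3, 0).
a·b = 7, |a|² = 17, |b|² = 10
cos θ = 7/√170 ≈ 0.5369
θ ≈ 57.53°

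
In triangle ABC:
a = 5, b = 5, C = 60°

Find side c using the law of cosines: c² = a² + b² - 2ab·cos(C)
c² = 5² + 5² - 2·5·5·cos(60°)
c² = 25 + 25 - 50·0.5000 = 25
c = √25 = 5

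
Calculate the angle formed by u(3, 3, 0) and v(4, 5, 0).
u·v = 27, |u|² = 18, |v|² = 41
cos θ = 27/√738 ≈ 0.9939
θ ≈ 6.34°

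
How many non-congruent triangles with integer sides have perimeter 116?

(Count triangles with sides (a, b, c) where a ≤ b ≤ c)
With a ≤ b ≤ c and a + b + c = 116, the triangle inequality a + b > c gives c < 116/2, so c ≤ 57.
Iterate a from 1 to ⌊p/3⌋ = 38; for each a, b ranges from a to ⌊(p−a)/2⌋ with c = p − a − b, keeping only c ≥ b.
Triples: (2, 57, 57), (3, 56, 57), (4, 55, 57), …
Count = 280 triangles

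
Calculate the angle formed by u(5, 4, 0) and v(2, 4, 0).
u·v = 26, |u|² = 41, |v|² = 20
cos θ = 26/√820 ≈ 0.908
θ ≈ 24.78°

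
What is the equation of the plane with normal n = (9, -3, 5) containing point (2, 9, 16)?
d = n·P = (9)(2) + (-3)(9) + (5)(16) = 71
Plane: 9x - 3y + 5z = 71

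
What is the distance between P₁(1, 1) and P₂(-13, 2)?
Using the distance formula: d = sqrt((x₂-x₁)² + (y₂-y₁)²)
dx = (-13) - 1 = -14
dy = 2 - 1 = 1
d = sqrt((-14)² + 1²) = sqrt(196 + 1) = sqrt(197) = 14.04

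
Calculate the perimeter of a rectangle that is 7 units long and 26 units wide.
Perimeter = 2 * (length + width)
Perimeter = 2 * (7 + 26)
Perimeter = 2 * 33
Perimeter = 66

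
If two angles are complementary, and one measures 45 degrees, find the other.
Complementary angles sum to 90 degrees.
Other angle = 90 - 45
Other angle = 45 degrees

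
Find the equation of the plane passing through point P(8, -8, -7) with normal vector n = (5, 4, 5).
d = n·P = (5)(8) + (4)(-8) + (5)(-7) = -27
Plane: 5x + 4y + 5z = -27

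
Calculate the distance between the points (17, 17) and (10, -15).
Using the distance formula: d = sqrt((x₂-x₁)² + (y₂-y₁)²)
dx = 10 - 17 = -7
dy = (-15) - 17 = -32
d = sqrt((-7)² + (-32)²) = sqrt(49 + 1024) = sqrt(1073) = 32.76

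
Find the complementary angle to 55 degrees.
Complementary angles sum to 90 degrees.
Other angle = 90 - 55
Other angle = 35 degrees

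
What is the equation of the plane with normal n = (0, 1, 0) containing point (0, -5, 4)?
d = n·P = (0)(0) + (1)(-5) + (0)(4) = -5
Plane: y = -5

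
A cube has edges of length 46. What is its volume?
Volume = s³
Volume = 46³
Volume = 97336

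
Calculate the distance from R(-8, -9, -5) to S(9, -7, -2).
d = √[(17)² + (2)² + (3)²] = √302 = 17.38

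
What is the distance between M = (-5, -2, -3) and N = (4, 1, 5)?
d = √[(9)² + (3)² + (8)²] = √154 = 12.41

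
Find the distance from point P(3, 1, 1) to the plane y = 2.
d = |0(3) + 1(1) + 0(1) - (2)| / √(0² + 1² + 0²) = 1/√1 = 1.0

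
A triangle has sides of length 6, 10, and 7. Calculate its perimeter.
Perimeter = sum of all sides
Perimeter = 6 + 10 + 7
Perimeter = 23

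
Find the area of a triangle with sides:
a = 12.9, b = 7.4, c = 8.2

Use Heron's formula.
s = (a+b+c)/2 = (12.9+7.4+8.2)/2 = 14.25
A = √(s(s-a)(s-b)(s-c)) = √(14.25·1.35·6.85·6.05)
A = √797.25 = 28.24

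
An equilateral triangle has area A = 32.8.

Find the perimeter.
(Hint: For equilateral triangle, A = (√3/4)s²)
A = (√3/4)s²  →  s² = 4A/√3 = 4·32.8/√3 = 75.7484
s = 8.70335
Perimeter = 3s = 26.11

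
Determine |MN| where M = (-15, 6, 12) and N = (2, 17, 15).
d = √[(17)² + (11)² + (3)²] = √419 = 20.47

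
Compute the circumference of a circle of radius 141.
Circumference = 2 * pi * r
Circumference = 2 * pi * 141
Circumference = 885.93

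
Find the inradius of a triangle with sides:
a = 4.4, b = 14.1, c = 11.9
s = (a+b+c)/2 = (4.4+14.1+11.9)/2 = 15.2
Area = √(s(s-a)(s-b)(s-c)) = √(15.2·10.8·1.1·3.3) = 24.4111
r = Area/s = 24.4111/15.2 = 1.606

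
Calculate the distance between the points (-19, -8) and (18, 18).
Using the distance formula: d = sqrt((x₂-x₁)² + (y₂-y₁)²)
dx = 18 - (-19) = 37
dy = 18 - (-8) = 26
d = sqrt(37² + 26²) = sqrt(1369 + 676) = sqrt(2045) = 45.22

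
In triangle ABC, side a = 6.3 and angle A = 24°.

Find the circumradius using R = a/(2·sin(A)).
R = a/(2·sin(A)) = 6.3/(2·sin(24°))
R = 6.3/(2·0.406737) = 6.3/0.813473 = 7.745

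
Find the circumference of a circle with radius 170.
Circumference = 2 * pi * r
Circumference = 2 * pi * 170
Circumference = 1068.14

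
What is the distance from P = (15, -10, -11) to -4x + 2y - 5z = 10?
d = |(-4)(15) + 2(-10) + (-5)(-11) - (10)| / √((-4)² + 2² + (-5)²) = 35/√45 = 5.217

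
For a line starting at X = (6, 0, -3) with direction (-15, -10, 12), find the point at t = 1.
P(1) = (6 + (-15)(1), 0 + (-10)(1), -3 + 12(1)) = (-9, -10, 9)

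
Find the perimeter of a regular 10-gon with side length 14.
Perimeter = number of sides * side length
Perimeter = 10 * 14
Perimeter = 140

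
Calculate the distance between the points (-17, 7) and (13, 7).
Using the distance formula: d = sqrt((x₂-x₁)² + (y₂-y₁)²)
dx = 13 - (-17) = 30
dy = 7 - 7 = 0
d = sqrt(30² + 0²) = sqrt(900 + 0) = sqrt(900) = 30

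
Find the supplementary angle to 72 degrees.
Supplementary angles sum to 180 degrees.
Other angle = 180 - 72
Other angle = 108 degrees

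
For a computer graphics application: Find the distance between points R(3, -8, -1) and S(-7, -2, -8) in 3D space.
d = √[(-10)² + (6)² + (-7)²] = √185 = 13.6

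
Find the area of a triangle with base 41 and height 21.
Area = (1/2) * base * height
Area = (1/2) * 41 * 21
Area = 430.50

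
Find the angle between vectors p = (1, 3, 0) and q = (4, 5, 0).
p·q = 19, |p|² = 10, |q|² = 41
cos θ = 19/√410 ≈ 0.9383
θ ≈ 20.22°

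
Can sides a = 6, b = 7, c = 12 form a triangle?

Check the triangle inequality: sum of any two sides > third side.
Yes, triangle inequality satisfied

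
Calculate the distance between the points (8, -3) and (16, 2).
Using the distance formula: d = sqrt((x₂-x₁)² + (y₂-y₁)²)
dx = 16 - 8 = 8
dy = 2 - (-3) = 5
d = sqrt(8² + 5²) = sqrt(64 + 25) = sqrt(89) = 9.43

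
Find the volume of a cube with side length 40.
Volume = s³
Volume = 40³
Volume = 64000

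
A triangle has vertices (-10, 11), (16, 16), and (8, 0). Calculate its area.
Using the coordinate formula: Area = (1/2)|x₁(y₂-y₃) + x₂(y₃-y₁) + x₃(y₁-y₂)|
Area = (1/2)|(-10)(16-0) + 16(0-11) + 8(11-16)|
Area = (1/2)|(-10)*16 + 16*(-11) + 8*(-5)|
Area = (1/2)|(-160) + (-176) + (-40)|
Area = (1/2)*376 = 188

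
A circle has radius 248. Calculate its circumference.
Circumference = 2 * pi * r
Circumference = 2 * pi * 248
Circumference = 1558.23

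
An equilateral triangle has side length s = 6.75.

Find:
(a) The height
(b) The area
(a) Height h = s·√3/2 = 6.75·√3/2 = 5.846
(b) Area = (√3/4)·s² = (√3/4)·6.75² = (√3/4)·45.5625 = 19.73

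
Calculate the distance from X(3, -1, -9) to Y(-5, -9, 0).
d = √[(-8)² + (-8)² + (9)²] = √209 = 14.46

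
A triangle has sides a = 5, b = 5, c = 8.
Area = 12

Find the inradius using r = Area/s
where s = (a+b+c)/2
s = (5+5+8)/2 = 9
r = Area/s = 12/9 = 1.333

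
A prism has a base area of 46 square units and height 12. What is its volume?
Volume = base area * height
Volume = 46 * 12
Volume = 552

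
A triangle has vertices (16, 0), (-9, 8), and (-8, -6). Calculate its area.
Using the coordinate formula: Area = (1/2)|x₁(y₂-y₃) + x₂(y₃-y₁) + x₃(y₁-y₂)|
Area = (1/2)|16(8-(-6)) + (-9)((-6)-0) + (-8)(0-8)|
Area = (1/2)|16*14 + (-9)*(-6) + (-8)*(-8)|
Area = (1/2)|224 + 54 + 64|
Area = (1/2)*342 = 171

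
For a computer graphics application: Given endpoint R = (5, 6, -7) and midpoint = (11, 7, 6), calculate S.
S = (2×11 - 5, 2×7 - 6, 2×6 - (-7)) = (17, 8, 19)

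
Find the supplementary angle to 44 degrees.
Supplementary angles sum to 180 degrees.
Other angle = 180 - 44
Other angle = 136 degrees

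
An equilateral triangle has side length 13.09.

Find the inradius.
For an equilateral triangle, r = s/(2√3) where s is the side.
r = 13.09/(2√3) = 13.09/3.464102 = 3.779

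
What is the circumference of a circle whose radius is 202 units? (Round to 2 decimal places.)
Circumference = 2 * pi * r
Circumference = 2 * pi * 202
Circumference = 1269.20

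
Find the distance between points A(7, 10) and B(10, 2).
Using the distance formula: d = sqrt((x₂-x₁)² + (y₂-y₁)²)
dx = 10 - 7 = 3
dy = 2 - 10 = -8
d = sqrt(3² + (-8)²) = sqrt(9 + 64) = sqrt(73) = 8.54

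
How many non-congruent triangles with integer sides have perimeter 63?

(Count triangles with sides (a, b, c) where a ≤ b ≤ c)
With a ≤ b ≤ c and a + b + c = 63, the triangle inequality a + b > c gives c < 63/2, so c ≤ 31.
Iterate a from 1 to ⌊p/3⌋ = 21; for each a, b ranges from a to ⌊(p−a)/2⌋ with c = p − a − b, keeping only c ≥ b.
Triples: (1, 31, 31), (2, 30, 31), (3, 29, 31), …
Count = 91 triangles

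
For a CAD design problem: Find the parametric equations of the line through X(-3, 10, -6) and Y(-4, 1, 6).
Direction vector d = Y - X = (-1, -9, 12)
x = -3 - t, y = 10 - 9t, z = -6 + 12t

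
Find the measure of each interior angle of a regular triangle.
Interior angle of a regular n-gon = (n-2)*180/n
Interior angle = (3-2)*180/3
Interior angle = 1*180/3
Interior angle = 180/3
Interior angle = 60 degrees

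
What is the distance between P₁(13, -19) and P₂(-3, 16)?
Using the distance formula: d = sqrt((x₂-x₁)² + (y₂-y₁)²)
dx = (-3) - 13 = -16
dy = 16 - (-19) = 35
d = sqrt((-16)² + 35²) = sqrt(256 + 1225) = sqrt(1481) = 38.48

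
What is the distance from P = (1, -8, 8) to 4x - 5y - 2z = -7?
d = |4(1) + (-5)(-8) + (-2)(8) - (-7)| / √(4² + (-5)² + (-2)²) = 35/√45 = 5.217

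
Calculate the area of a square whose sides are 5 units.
Area = s²
Area = 5²
Area = 25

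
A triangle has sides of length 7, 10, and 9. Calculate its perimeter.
Perimeter = sum of all sides
Perimeter = 7 + 10 + 9
Perimeter = 26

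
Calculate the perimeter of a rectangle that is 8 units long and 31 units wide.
Perimeter = 2 * (length + width)
Perimeter = 2 * (8 + 31)
Perimeter = 2 * 39
Perimeter = 78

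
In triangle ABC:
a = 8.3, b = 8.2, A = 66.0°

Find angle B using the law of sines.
sin(B)/b = sin(A)/a
sin(B) = b·sin(A)/a = 8.2·sin(66.0°)/8.3 = 0.902539
B = arcsin(0.902539) = 64.49°  (b ≤ a, so B ≤ A and the acute solution is unique)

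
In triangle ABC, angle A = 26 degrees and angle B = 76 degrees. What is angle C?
Sum of angles in a triangle = 180 degrees
Third angle = 180 - 26 - 76
Third angle = 78 degrees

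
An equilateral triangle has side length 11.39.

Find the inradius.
For an equilateral triangle, r = s/(2√3) where s is the side.
r = 11.39/(2√3) = 11.39/3.464102 = 3.288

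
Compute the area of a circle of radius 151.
Area = pi * r²
Area = pi * 151²
Area = pi * 22801
Area = 71631.45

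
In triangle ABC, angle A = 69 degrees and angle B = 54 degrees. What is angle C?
Sum of angles in a triangle = 180 degrees
Third angle = 180 - 69 - 54
Third angle = 57 degrees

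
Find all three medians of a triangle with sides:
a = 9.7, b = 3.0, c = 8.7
Using m_x = ½√(2y² + 2z² - x²):
m_a = ½√(2·3.0² + 2·8.7² - 9.7²) = ½√75.29 = 4.338
m_b = ½√(2·9.7² + 2·8.7² - 3.0²) = ½√330.56 = 9.091
m_c = ½√(2·9.7² + 2·3.0² - 8.7²) = ½√130.49 = 5.712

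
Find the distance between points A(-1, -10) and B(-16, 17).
Using the distance formula: d = sqrt((x₂-x₁)² + (y₂-y₁)²)
dx = (-16) - (-1) = -15
dy = 17 - (-10) = 27
d = sqrt((-15)² + 27²) = sqrt(225 + 729) = sqrt(954) = 30.89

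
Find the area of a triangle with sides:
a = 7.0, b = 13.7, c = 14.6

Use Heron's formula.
s = (a+b+c)/2 = (7.0+13.7+14.6)/2 = 17.65
A = √(s(s-a)(s-b)(s-c)) = √(17.65·10.65·3.95·3.05)
A = √2264.6 = 47.59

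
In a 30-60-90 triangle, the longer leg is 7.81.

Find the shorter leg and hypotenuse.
In a 30-60-90 triangle, sides are in ratio 1 : √3 : 2.
Long leg = short leg·√3  →  short leg = 7.81/√3 = 4.509
Hypotenuse = 2·(short leg) = 2·7.81/√3 = 9.018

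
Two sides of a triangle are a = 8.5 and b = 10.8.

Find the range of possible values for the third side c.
By the triangle inequality: |a - b| < c < a + b
|8.5 - 10.8| < c < 8.5 + 10.8
2.3 < c < 19.3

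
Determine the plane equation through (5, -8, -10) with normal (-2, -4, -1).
d = n·P = (-2)(5) + (-4)(-8) + (-1)(-10) = 32
Plane: -2x - 4y - z = 32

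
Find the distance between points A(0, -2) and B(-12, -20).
Using the distance formula: d = sqrt((x₂-x₁)² + (y₂-y₁)²)
dx = (-12) - 0 = -12
dy = (-20) - (-2) = -18
d = sqrt((-12)² + (-18)²) = sqrt(144 + 324) = sqrt(468) = 21.63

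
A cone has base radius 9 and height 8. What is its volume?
Volume = (1/3) * pi * r² * h
Volume = (1/3) * pi * 9² * 8
Volume = (1/3) * pi * 81 * 8
Volume = (1/3) * pi * 648
Volume = 678.58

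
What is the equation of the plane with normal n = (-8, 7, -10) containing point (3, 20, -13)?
d = n·P = (-8)(3) + (7)(20) + (-10)(-13) = 246
Plane: -8x + 7y - 10z = 246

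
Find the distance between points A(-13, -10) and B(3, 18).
Using the distance formula: d = sqrt((x₂-x₁)² + (y₂-y₁)²)
dx = 3 - (-13) = 16
dy = 18 - (-10) = 28
d = sqrt(16² + 28²) = sqrt(256 + 784) = sqrt(1040) = 32.25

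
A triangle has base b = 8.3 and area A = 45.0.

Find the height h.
A = ½bh  →  h = 2A/b
h = 2·45.0/8.3 = 10.84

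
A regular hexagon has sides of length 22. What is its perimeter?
Perimeter = number of sides * side length
Perimeter = 6 * 22
Perimeter = 132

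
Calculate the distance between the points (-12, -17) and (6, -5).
Using the distance formula: d = sqrt((x₂-x₁)² + (y₂-y₁)²)
dx = 6 - (-12) = 18
dy = (-5) - (-17) = 12
d = sqrt(18² + 12²) = sqrt(324 + 144) = sqrt(468) = 21.63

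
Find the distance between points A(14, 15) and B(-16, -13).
Using the distance formula: d = sqrt((x₂-x₁)² + (y₂-y₁)²)
dx = (-16) - 14 = -30
dy = (-13) - 15 = -28
d = sqrt((-30)² + (-28)²) = sqrt(900 + 784) = sqrt(1684) = 41.04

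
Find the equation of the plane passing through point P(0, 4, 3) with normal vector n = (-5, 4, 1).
d = n·P = (-5)(0) + (4)(4) + (1)(3) = 19
Plane: -5x + 4y + z = 19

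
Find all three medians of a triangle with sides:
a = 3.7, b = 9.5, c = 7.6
Using m_x = ½√(2y² + 2z² - x²):
m_a = ½√(2·9.5² + 2·7.6² - 3.7²) = ½√282.33 = 8.401
m_b = ½√(2·3.7² + 2·7.6² - 9.5²) = ½√52.65 = 3.628
m_c = ½√(2·3.7² + 2·9.5² - 7.6²) = ½√150.12 = 6.126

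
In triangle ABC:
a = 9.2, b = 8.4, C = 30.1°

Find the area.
Using A = ½ab·sin(C):
A = ½·9.2·8.4·sin(30.1°) = ½·77.28·0.501511 = 19.38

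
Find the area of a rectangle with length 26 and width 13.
Area = length * width
Area = 26 * 13
Area = 338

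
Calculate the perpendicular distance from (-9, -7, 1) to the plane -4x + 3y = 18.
d = |(-4)(-9) + 3(-7) + 0(1) - (18)| / √((-4)² + 3² + 0²) = 3/√25 = 0.6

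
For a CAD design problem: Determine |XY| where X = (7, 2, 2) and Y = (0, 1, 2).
d = √[(-7)² + (-1)² + (0)²] = √50 = 7.071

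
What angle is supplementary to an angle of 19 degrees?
Supplementary angles sum to 180 degrees.
Other angle = 180 - 19
Other angle = 161 degrees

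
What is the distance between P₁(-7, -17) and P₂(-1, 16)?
Using the distance formula: d = sqrt((x₂-x₁)² + (y₂-y₁)²)
dx = (-1) - (-7) = 6
dy = 16 - (-17) = 33
d = sqrt(6² + 33²) = sqrt(36 + 1089) = sqrt(1125) = 33.54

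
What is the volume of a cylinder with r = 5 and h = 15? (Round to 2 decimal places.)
Volume = pi * r² * h
Volume = pi * 5² * 15
Volume = pi * 25 * 15
Volume = pi * 375
Volume = 1178.10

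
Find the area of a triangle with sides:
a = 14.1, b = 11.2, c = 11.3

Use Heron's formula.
s = (a+b+c)/2 = (14.1+11.2+11.3)/2 = 18.3
A = √(s(s-a)(s-b)(s-c)) = √(18.3·4.2·7.1·7)
A = √3819.94 = 61.81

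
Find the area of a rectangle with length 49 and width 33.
Area = length * width
Area = 49 * 33
Area = 1617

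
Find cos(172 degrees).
cos(172 degrees) = -0.9903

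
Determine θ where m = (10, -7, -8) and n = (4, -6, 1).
m·n = 74, |m|² = 213, |n|² = 53
cos θ = 74/√11289 ≈ 0.6965
θ ≈ 45.86°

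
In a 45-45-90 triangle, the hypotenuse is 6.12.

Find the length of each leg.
In a 45-45-90 triangle, hypotenuse = leg·√2  →  leg = hypotenuse/√2
leg = 6.12/√2 = 4.327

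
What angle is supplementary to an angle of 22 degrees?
Supplementary angles sum to 180 degrees.
Other angle = 180 - 22
Other angle = 158 degrees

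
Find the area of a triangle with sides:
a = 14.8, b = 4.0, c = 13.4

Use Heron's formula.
s = (a+b+c)/2 = (14.8+4.0+13.4)/2 = 16.1
A = √(s(s-a)(s-b)(s-c)) = √(16.1·1.3·12.1·2.7)
A = √683.783 = 26.15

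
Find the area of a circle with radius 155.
Area = pi * r²
Area = pi * 155²
Area = pi * 24025
Area = 75476.76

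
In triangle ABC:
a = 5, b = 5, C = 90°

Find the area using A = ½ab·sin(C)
A = ½·5·5·sin(90°) = ½·25·1.000000 = 12.5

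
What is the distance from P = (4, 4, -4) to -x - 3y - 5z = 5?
d = |(-1)(4) + (-3)(4) + (-5)(-4) - (5)| / √((-1)² + (-3)² + (-5)²) = 1/√35 = 0.169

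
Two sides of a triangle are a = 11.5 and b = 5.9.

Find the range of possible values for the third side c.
By the triangle inequality: |a - b| < c < a + b
|11.5 - 5.9| < c < 11.5 + 5.9
5.6 < c < 17.4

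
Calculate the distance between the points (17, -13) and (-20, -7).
Using the distance formula: d = sqrt((x₂-x₁)² + (y₂-y₁)²)
dx = (-20) - 17 = -37
dy = (-7) - (-13) = 6
d = sqrt((-37)² + 6²) = sqrt(1369 + 36) = sqrt(1405) = 37.48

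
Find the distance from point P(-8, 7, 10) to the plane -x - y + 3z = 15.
d = |(-1)(-8) + (-1)(7) + 3(10) - (15)| / √((-1)² + (-1)² + 3²) = 16/√11 = 4.824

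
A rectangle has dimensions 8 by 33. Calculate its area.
Area = length * width
Area = 8 * 33
Area = 264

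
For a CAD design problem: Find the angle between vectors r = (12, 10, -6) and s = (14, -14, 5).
r·s = -2, |r|² = 280, |s|² = 417
cos θ = -2/√116760 ≈ -0.005853
θ ≈ 90.34°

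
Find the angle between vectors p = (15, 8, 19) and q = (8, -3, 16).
p·q = 400, |p|² = 650, |q|² = 329
cos θ = 400/√213850 ≈ 0.865
θ ≈ 30.12°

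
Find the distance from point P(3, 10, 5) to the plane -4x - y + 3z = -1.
d = |(-4)(3) + (-1)(10) + 3(5) - (-1)| / √((-4)² + (-1)² + 3²) = 6/√26 = 1.177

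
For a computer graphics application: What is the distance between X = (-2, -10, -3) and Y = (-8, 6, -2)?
d = √[(-6)² + (16)² + (1)²] = √293 = 17.12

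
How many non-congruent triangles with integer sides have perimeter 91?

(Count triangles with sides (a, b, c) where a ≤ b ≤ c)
With a ≤ b ≤ c and a + b + c = 91, the triangle inequality a + b > c gives c < 91/2, so c ≤ 45.
Iterate a from 1 to ⌊p/3⌋ = 30; for each a, b ranges from a to ⌊(p−a)/2⌋ with c = p − a − b, keeping only c ≥ b.
Triples: (1, 45, 45), (2, 44, 45), (3, 43, 45), …
Count = 184 triangles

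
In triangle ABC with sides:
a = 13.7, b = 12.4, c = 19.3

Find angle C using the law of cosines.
cos(C) = (a² + b² - c²)/(2ab)
cos(C) = (13.7² + 12.4² - 19.3²)/(2·13.7·12.4) = -31.04/339.76 = -0.091359
C = arccos(-0.091359) = 95.24°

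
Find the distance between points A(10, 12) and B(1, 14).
Using the distance formula: d = sqrt((x₂-x₁)² + (y₂-y₁)²)
dx = 1 - 10 = -9
dy = 14 - 12 = 2
d = sqrt((-9)² + 2²) = sqrt(81 + 4) = sqrt(85) = 9.22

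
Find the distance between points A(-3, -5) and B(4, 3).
Using the distance formula: d = sqrt((x₂-x₁)² + (y₂-y₁)²)
dx = 4 - (-3) = 7
dy = 3 - (-5) = 8
d = sqrt(7² + 8²) = sqrt(49 + 64) = sqrt(113) = 10.63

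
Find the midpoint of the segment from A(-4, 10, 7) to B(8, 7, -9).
Midpoint = ((-4+8)/2, (10+7)/2, (7-9)/2) = (2, 8.5, -1)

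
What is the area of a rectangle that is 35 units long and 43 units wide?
Area = length * width
Area = 35 * 43
Area = 1505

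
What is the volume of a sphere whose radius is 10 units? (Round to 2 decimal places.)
Volume = (4/3) * pi * r³
Volume = (4/3) * pi * 10³
Volume = (4/3) * pi * 1000
Volume = 4188.79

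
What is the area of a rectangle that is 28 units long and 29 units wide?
Area = length * width
Area = 28 * 29
Area = 812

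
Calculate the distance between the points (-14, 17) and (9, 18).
Using the distance formula: d = sqrt((x₂-x₁)² + (y₂-y₁)²)
dx = 9 - (-14) = 23
dy = 18 - 17 = 1
d = sqrt(23² + 1²) = sqrt(529 + 1) = sqrt(530) = 23.02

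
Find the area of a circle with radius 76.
Area = pi * r²
Area = pi * 76²
Area = pi * 5776
Area = 18145.84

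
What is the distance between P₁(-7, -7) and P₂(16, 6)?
Using the distance formula: d = sqrt((x₂-x₁)² + (y₂-y₁)²)
dx = 16 - (-7) = 23
dy = 6 - (-7) = 13
d = sqrt(23² + 13²) = sqrt(529 + 169) = sqrt(698) = 26.42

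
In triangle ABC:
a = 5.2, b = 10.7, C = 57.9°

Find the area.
Using A = ½ab·sin(C):
A = ½·5.2·10.7·sin(57.9°) = ½·55.64·0.847122 = 23.57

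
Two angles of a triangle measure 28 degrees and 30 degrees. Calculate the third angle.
Sum of angles in a triangle = 180 degrees
Third angle = 180 - 28 - 30
Third angle = 122 degrees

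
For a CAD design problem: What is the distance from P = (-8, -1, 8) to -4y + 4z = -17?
d = |0(-8) + (-4)(-1) + 4(8) - (-17)| / √(0² + (-4)² + 4²) = 53/√32 = 9.369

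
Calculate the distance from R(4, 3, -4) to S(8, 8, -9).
d = √[(4)² + (5)² + (-5)²] = √66 = 8.124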